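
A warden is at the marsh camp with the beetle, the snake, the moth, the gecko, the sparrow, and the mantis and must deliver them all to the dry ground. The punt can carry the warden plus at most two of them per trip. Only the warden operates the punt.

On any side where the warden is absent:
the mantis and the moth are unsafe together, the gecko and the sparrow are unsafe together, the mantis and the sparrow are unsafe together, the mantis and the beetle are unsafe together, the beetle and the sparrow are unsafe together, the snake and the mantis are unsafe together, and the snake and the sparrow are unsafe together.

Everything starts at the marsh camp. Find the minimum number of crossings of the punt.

9

Counting alone: the warden can take at most 2 across per trip to the dry ground, so moving all 6 needs at least 3 loaded trips out, with a return between consecutive ones — at least 5 crossings.
The safety rule pushes this higher. Following every safe sequence of crossings, the most of the 6 that can be at the dry ground as the punt arrives there on crossings 5, 7 is 4, 5 respectively — never all 6.
So no plan with fewer than 9 crossings exists, and this one achieves 9:
1. Warden goes to the dry ground with the mantis and the sparrow.  [the marsh camp: the beetle, the gecko, the moth, the snake | the dry ground: the mantis, the sparrow]
2. Warden goes back to the marsh camp with the sparrow.  [the marsh camp: the beetle, the gecko, the moth, the snake, the sparrow | the dry ground: the mantis]
3. Warden goes to the dry ground with the moth and the sparrow.  [the marsh camp: the beetle, the gecko, the snake | the dry ground: the mantis, the moth, the sparrow]
4. Warden goes back to the marsh camp with the mantis.  [the marsh camp: the beetle, the gecko, the mantis, the snake | the dry ground: the moth, the sparrow]
5. Warden goes to the dry ground with the beetle and the snake.  [the marsh camp: the gecko, the mantis | the dry ground: the beetle, the moth, the snake, the sparrow]
6. Warden goes back to the marsh camp with the sparrow.  [the marsh camp: the gecko, the mantis, the sparrow | the dry ground: the beetle, the moth, the snake]
7. Warden goes to the dry ground with the gecko and the sparrow.  [the marsh camp: the mantis | the dry ground: the beetle, the gecko, the moth, the snake, the sparrow]
8. Warden goes back to the marsh camp with the sparrow.  [the marsh camp: the mantis, the sparrow | the dry ground: the beetle, the gecko, the moth, the snake]
9. Warden goes to the dry ground with the mantis and the sparrow.  [the marsh camp: — | the dry ground: the beetle, the gecko, the mantis, the moth, the snake, the sparrow]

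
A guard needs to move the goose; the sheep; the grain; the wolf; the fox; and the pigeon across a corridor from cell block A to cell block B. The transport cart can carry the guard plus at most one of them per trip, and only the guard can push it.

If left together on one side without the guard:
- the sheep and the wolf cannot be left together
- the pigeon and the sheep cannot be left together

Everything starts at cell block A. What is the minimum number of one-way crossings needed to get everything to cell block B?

13

Counting alone: the guard can take at most 1 across per trip to cell block B, so moving all 6 needs at least 6 loaded trips out, with a return between consecutive ones — at least 11 crossings.
The safety rule pushes this higher. Following every safe sequence of crossings, the most of the 6 that can be at cell block B as the transport cart arrives there on crossing 11 is 5 — never all 6.
So no plan with fewer than 13 crossings exists, and this one achieves 13:
1. Guard goes to cell block B with the sheep.  [cell block A: the fox, the goose, the grain, the pigeon, the wolf | cell block B: the sheep]
2. Guard goes back to cell block A alone.  [cell block A: the fox, the goose, the grain, the pigeon, the wolf | cell block B: the sheep]
3. Guard goes to cell block B with the goose.  [cell block A: the fox, the grain, the pigeon, the wolf | cell block B: the goose, the sheep]
4. Guard goes back to cell block A alone.  [cell block A: the fox, the grain, the pigeon, the wolf | cell block B: the goose, the sheep]
5. Guard goes to cell block B with the grain.  [cell block A: the fox, the pigeon, the wolf | cell block B: the goose, the grain, the sheep]
6. Guard goes back to cell block A alone.  [cell block A: the fox, the pigeon, the wolf | cell block B: the goose, the grain, the sheep]
7. Guard goes to cell block B with the wolf.  [cell block A: the fox, the pigeon | cell block B: the goose, the grain, the sheep, the wolf]
8. Guard goes back to cell block A with the sheep.  [cell block A: the fox, the pigeon, the sheep | cell block B: the goose, the grain, the wolf]
9. Guard goes to cell block B with the pigeon.  [cell block A: the fox, the sheep | cell block B: the goose, the grain, the pigeon, the wolf]
10. Guard goes back to cell block A alone.  [cell block A: the fox, the sheep | cell block B: the goose, the grain, the pigeon, the wolf]
11. Guard goes to cell block B with the fox.  [cell block A: the sheep | cell block B: the fox, the goose, the grain, the pigeon, the wolf]
12. Guard goes back to cell block A alone.  [cell block A: the sheep | cell block B: the fox, the goose, the grain, the pigeon, the wolf]
13. Guard goes to cell block B with the sheep.  [cell block A: — | cell block B: the fox, the goose, the grain, the pigeon, the sheep, the wolf]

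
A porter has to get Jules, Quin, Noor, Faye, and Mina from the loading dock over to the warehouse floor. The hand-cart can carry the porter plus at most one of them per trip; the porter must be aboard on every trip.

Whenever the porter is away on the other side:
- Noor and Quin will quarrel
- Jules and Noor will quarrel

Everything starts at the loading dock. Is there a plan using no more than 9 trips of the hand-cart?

Counting alone: the porter can take at most 1 across per trip to the warehouse floor, so moving all 5 needs at least 5 loaded trips out, with a return between consecutive ones — at least 9 crossings.
The safety rule pushes this higher. Following every safe sequence of crossings, the most of the 5 that can be at the warehouse floor as the hand-cart arrives there on crossing 9 is 4 — never all 5.
So the move cannot be finished within 9 crossings. (The shortest complete plan takes 11:)
1. Porter goes to the warehouse floor with Noor.  [the loading dock: Faye, Jules, Mina, Quin | the warehouse floor: Noor]
2. Porter goes back to the loading dock alone.  [the loading dock: Faye, Jules, Mina, Quin | the warehouse floor: Noor]
3. Porter goes to the warehouse floor with Jules.  [the loading dock: Faye, Mina, Quin | the warehouse floor: Jules, Noor]
4. Porter goes back to the loading dock with Noor.  [the loading dock: Faye, Mina, Noor, Quin | the warehouse floor: Jules]
5. Porter goes to the warehouse floor with Quin.  [the loading dock: Faye, Mina, Noor | the warehouse floor: Jules, Quin]
6. Porter goes back to the loading dock alone.  [the loading dock: Faye, Mina, Noor | the warehouse floor: Jules, Quin]
7. Porter goes to the warehouse floor with Faye.  [the loading dock: Mina, Noor | the warehouse floor: Faye, Jules, Quin]
8. Porter goes back to the loading dock alone.  [the loading dock: Mina, Noor | the warehouse floor: Faye, Jules, Quin]
9. Porter goes to the warehouse floor with Mina.  [the loading dock: Noor | the warehouse floor: Faye, Jules, Mina, Quin]
10. Porter goes back to the loading dock alone.  [the loading dock: Noor | the warehouse floor: Faye, Jules, Mina, Quin]
11. Porter goes to the warehouse floor with Noor.  [the loading dock: — | the warehouse floor: Faye, Jules, Mina, Noor, Quin]

No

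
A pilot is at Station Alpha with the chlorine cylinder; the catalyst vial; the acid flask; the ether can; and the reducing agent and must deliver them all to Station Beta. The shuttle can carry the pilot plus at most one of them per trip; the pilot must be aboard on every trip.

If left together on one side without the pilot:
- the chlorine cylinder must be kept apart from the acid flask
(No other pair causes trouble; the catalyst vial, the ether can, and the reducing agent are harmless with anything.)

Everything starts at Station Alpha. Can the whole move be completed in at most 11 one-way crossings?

Yes

Yes — this plan uses 9 crossings (≤ 11):
1. Pilot goes to Station Beta with the chlorine cylinder.  [Station Alpha: the acid flask, the catalyst vial, the ether can, the reducing agent | Station Beta: the chlorine cylinder]
2. Pilot goes back to Station Alpha alone.  [Station Alpha: the acid flask, the catalyst vial, the ether can, the reducing agent | Station Beta: the chlorine cylinder]
3. Pilot goes to Station Beta with the catalyst vial.  [Station Alpha: the acid flask, the ether can, the reducing agent | Station Beta: the catalyst vial, the chlorine cylinder]
4. Pilot goes back to Station Alpha alone.  [Station Alpha: the acid flask, the ether can, the reducing agent | Station Beta: the catalyst vial, the chlorine cylinder]
5. Pilot goes to Station Beta with the ether can.  [Station Alpha: the acid flask, the reducing agent | Station Beta: the catalyst vial, the chlorine cylinder, the ether can]
6. Pilot goes back to Station Alpha alone.  [Station Alpha: the acid flask, the reducing agent | Station Beta: the catalyst vial, the chlorine cylinder, the ether can]
7. Pilot goes to Station Beta with the reducing agent.  [Station Alpha: the acid flask | Station Beta: the catalyst vial, the chlorine cylinder, the ether can, the reducing agent]
8. Pilot goes back to Station Alpha alone.  [Station Alpha: the acid flask | Station Beta: the catalyst vial, the chlorine cylinder, the ether can, the reducing agent]
9. Pilot goes to Station Beta with the acid flask.  [Station Alpha: — | Station Beta: the acid flask, the catalyst vial, the chlorine cylinder, the ether can, the reducing agent]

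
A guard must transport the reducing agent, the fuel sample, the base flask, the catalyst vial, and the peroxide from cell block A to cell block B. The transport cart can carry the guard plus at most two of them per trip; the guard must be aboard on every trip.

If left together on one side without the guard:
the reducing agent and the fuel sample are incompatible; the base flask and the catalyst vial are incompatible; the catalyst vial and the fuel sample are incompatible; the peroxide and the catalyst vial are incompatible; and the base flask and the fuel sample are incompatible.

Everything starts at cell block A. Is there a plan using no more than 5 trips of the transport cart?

No

Counting alone: the guard can take at most 2 across per trip to cell block B, so moving all 5 needs at least 3 loaded trips out, with a return between consecutive ones — at least 5 crossings.
The safety rule pushes this higher. Following every safe sequence of crossings, the most of the 5 that can be at cell block B as the transport cart arrives there on crossing 5 is 4 — never all 5.
So the move cannot be finished within 5 crossings. (The shortest complete plan takes 7:)
1. Guard goes to cell block B with the catalyst vial and the fuel sample.
2. Guard goes back to cell block A with the fuel sample.
3. Guard goes to cell block B with the fuel sample and the reducing agent.
4. Guard goes back to cell block A with the fuel sample.
5. Guard goes to cell block B with the base flask and the peroxide.
6. Guard goes back to cell block A with the catalyst vial.
7. Guard goes to cell block B with the catalyst vial and the fuel sample.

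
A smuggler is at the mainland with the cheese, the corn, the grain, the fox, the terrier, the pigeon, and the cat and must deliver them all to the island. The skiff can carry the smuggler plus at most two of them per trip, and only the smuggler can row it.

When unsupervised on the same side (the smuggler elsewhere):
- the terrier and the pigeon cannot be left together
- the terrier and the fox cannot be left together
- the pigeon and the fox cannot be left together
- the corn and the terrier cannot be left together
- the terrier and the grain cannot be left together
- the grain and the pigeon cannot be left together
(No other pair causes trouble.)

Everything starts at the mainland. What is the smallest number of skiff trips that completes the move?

Counting alone: the smuggler can take at most 2 across per trip to the island, so moving all 7 needs at least 4 loaded trips out, with a return between consecutive ones — at least 7 crossings.
The safety rule pushes this higher. Following every safe sequence of crossings, the most of the 7 that can be at the island as the skiff arrives there on crossings 7, 9 is 5, 6 respectively — never all 7.
So no plan with fewer than 11 crossings exists, and this one achieves 11:
1. Smuggler goes to the island with the pigeon and the terrier.  [the mainland: the cat, the cheese, the corn, the fox, the grain | the island: the pigeon, the terrier]
2. Smuggler goes back to the mainland with the terrier.  [the mainland: the cat, the cheese, the corn, the fox, the grain, the terrier | the island: the pigeon]
3. Smuggler goes to the island with the cheese and the terrier.  [the mainland: the cat, the corn, the fox, the grain | the island: the cheese, the pigeon, the terrier]
4. Smuggler goes back to the mainland with the terrier.  [the mainland: the cat, the corn, the fox, the grain, the terrier | the island: the cheese, the pigeon]
5. Smuggler goes to the island with the corn and the terrier.  [the mainland: the cat, the fox, the grain | the island: the cheese, the corn, the pigeon, the terrier]
6. Smuggler goes back to the mainland with the terrier.  [the mainland: the cat, the fox, the grain, the terrier | the island: the cheese, the corn, the pigeon]
7. Smuggler goes to the island with the fox and the grain.  [the mainland: the cat, the terrier | the island: the cheese, the corn, the fox, the grain, the pigeon]
8. Smuggler goes back to the mainland with the pigeon.  [the mainland: the cat, the pigeon, the terrier | the island: the cheese, the corn, the fox, the grain]
9. Smuggler goes to the island with the cat and the terrier.  [the mainland: the pigeon | the island: the cat, the cheese, the corn, the fox, the grain, the terrier]
10. Smuggler goes back to the mainland with the terrier.  [the mainland: the pigeon, the terrier | the island: the cat, the cheese, the corn, the fox, the grain]
11. Smuggler goes to the island with the pigeon and the terrier.  [the mainland: — | the island: the cat, the cheese, the corn, the fox, the grain, the pigeon, the terrier]

11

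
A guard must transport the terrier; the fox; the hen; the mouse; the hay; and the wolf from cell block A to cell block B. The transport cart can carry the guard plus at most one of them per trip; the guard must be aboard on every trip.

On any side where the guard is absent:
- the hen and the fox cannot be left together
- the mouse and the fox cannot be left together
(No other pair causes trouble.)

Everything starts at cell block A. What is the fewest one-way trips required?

13

Counting alone: the guard can take at most 1 across per trip to cell block B, so moving all 6 needs at least 6 loaded trips out, with a return between consecutive ones — at least 11 crossings.
The safety rule pushes this higher. Following every safe sequence of crossings, the most of the 6 that can be at cell block B as the transport cart arrives there on crossing 11 is 5 — never all 6.
So no plan with fewer than 13 crossings exists, and this one achieves 13:
1. Guard goes to cell block B with the fox.  [cell block A: the hay, the hen, the mouse, the terrier, the wolf | cell block B: the fox]
2. Guard goes back to cell block A alone.  [cell block A: the hay, the hen, the mouse, the terrier, the wolf | cell block B: the fox]
3. Guard goes to cell block B with the terrier.  [cell block A: the hay, the hen, the mouse, the wolf | cell block B: the fox, the terrier]
4. Guard goes back to cell block A alone.  [cell block A: the hay, the hen, the mouse, the wolf | cell block B: the fox, the terrier]
5. Guard goes to cell block B with the hen.  [cell block A: the hay, the mouse, the wolf | cell block B: the fox, the hen, the terrier]
6. Guard goes back to cell block A with the fox.  [cell block A: the fox, the hay, the mouse, the wolf | cell block B: the hen, the terrier]
7. Guard goes to cell block B with the mouse.  [cell block A: the fox, the hay, the wolf | cell block B: the hen, the mouse, the terrier]
8. Guard goes back to cell block A alone.  [cell block A: the fox, the hay, the wolf | cell block B: the hen, the mouse, the terrier]
9. Guard goes to cell block B with the hay.  [cell block A: the fox, the wolf | cell block B: the hay, the hen, the mouse, the terrier]
10. Guard goes back to cell block A alone.  [cell block A: the fox, the wolf | cell block B: the hay, the hen, the mouse, the terrier]
11. Guard goes to cell block B with the wolf.  [cell block A: the fox | cell block B: the hay, the hen, the mouse, the terrier, the wolf]
12. Guard goes back to cell block A alone.  [cell block A: the fox | cell block B: the hay, the hen, the mouse, the terrier, the wolf]
13. Guard goes to cell block B with the fox.  [cell block A: — | cell block B: the fox, the hay, the hen, the mouse, the terrier, the wolf]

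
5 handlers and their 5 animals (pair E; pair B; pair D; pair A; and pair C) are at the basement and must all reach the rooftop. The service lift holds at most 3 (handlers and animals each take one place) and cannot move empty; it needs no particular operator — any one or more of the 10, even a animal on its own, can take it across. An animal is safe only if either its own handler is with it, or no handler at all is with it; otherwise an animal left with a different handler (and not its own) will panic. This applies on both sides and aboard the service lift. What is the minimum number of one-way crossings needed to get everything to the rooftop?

11

Counting alone: each trip to the rooftop takes at most 3 across and each return brings at least 1 back, so after t trips out (and t−1 returns) at most 3t − (t−1) of the 10 are across; that first reaches 10 at t = 5, so at least 9 crossings are needed.
The safety rule pushes this higher. Following every safe sequence of crossings, the most of the 10 that can be at the rooftop as the service lift arrives there on crossing 9 is 9 — never all 10.
So no plan with fewer than 11 crossings exists, and this one achieves 11:
1. animal E and handler E cross → the rooftop.
2. handler E crosses ← the basement.
3. animal A, animal B, and animal D cross → the rooftop.
4. animal E crosses ← the basement.
5. handler A, handler B, and handler D cross → the rooftop.
6. animal B and handler B cross ← the basement.
7. handler B, handler C, and handler E cross → the rooftop.
8. animal D crosses ← the basement.
9. animal B and animal E cross → the rooftop.
10. animal E crosses ← the basement.
11. animal C, animal D, and animal E cross → the rooftop.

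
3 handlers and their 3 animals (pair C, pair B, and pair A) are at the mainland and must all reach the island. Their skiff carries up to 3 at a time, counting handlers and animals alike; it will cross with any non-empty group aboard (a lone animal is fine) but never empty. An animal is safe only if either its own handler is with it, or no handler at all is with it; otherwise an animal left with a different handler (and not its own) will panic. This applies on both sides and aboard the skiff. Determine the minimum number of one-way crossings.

5

Counting alone: each trip to the island takes at most 3 across and each return brings at least 1 back, so after t trips out (and t−1 returns) at most 3t − (t−1) of the 6 are across; that first reaches 6 at t = 3, so at least 5 crossings are needed.
The plan below uses exactly 5 crossings, so it is optimal:
1. animal C and handler C cross → the island.
2. handler C crosses ← the mainland.
3. handler A, handler B, and handler C cross → the island.
4. animal C crosses ← the mainland.
5. animal A, animal B, and animal C cross → the island.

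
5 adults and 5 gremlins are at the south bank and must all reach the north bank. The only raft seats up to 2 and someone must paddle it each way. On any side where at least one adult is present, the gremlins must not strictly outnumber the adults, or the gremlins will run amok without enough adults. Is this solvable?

Following every safe sequence of crossings from the start, the most of the 10 that can be at the north bank as the raft arrives there on crossings 1, 3, 5, 7 is 2, 3, 4, 5 respectively; the best ever achieved is 5 of 10.
From crossing 9 on, no configuration arises that was not already reachable earlier: only 13 distinct safe configurations (who is on which side, and where the raft is) can ever be reached, none of them has everyone across, and every continuation just revisits them. They are: 0 adults + 0 gremlins across (raft back at the start); 0 adults + 1 gremlin across (raft there); 0 adults + 1 gremlin across (raft back at the start); 0 adults + 2 gremlins across (raft there); 0 adults + 2 gremlins across (raft back at the start); 0 adults + 3 gremlins across (raft there); 0 adults + 3 gremlins across (raft back at the start); 0 adults + 4 gremlins across (raft there); 0 adults + 4 gremlins across (raft back at the start); 0 adults + 5 gremlins across (raft there); 1 adult + 1 gremlin across (raft there); 1 adult + 1 gremlin across (raft back at the start); 2 adults + 2 gremlins across (raft there). So no valid plan exists.

No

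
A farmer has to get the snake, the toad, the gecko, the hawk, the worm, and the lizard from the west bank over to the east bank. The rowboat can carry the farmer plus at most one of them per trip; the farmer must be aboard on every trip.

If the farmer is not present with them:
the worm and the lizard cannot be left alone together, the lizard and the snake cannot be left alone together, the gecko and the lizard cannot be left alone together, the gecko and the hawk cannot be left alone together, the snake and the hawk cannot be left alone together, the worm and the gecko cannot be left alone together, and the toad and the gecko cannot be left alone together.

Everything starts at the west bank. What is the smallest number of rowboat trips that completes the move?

impossible

Whatever the first load, the items left behind include a forbidden pair without the farmer. No opening move is safe, so no plan exists.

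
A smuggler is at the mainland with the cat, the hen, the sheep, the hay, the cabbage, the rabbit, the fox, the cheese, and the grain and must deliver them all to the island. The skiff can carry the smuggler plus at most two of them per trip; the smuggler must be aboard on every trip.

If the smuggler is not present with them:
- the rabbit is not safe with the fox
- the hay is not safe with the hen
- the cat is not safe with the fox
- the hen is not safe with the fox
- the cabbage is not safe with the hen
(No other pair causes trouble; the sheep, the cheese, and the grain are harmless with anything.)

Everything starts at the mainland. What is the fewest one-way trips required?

11

Counting alone: the smuggler can take at most 2 across per trip to the island, so moving all 9 needs at least 5 loaded trips out, with a return between consecutive ones — at least 9 crossings.
The safety rule pushes this higher. Following every safe sequence of crossings, the most of the 9 that can be at the island as the skiff arrives there on crossing 9 is 8 — never all 9.
So no plan with fewer than 11 crossings exists, and this one achieves 11:
1. Smuggler goes to the island with the fox and the hen.
2. Smuggler goes back to the mainland with the hen.
3. Smuggler goes to the island with the cat and the hen.
4. Smuggler goes back to the mainland with the fox.
5. Smuggler goes to the island with the rabbit and the sheep.
6. Smuggler goes back to the mainland alone.
7. Smuggler goes to the island with the cheese and the grain.
8. Smuggler goes back to the mainland alone.
9. Smuggler goes to the island with the cabbage and the hay.
10. Smuggler goes back to the mainland with the hen.
11. Smuggler goes to the island with the fox and the hen.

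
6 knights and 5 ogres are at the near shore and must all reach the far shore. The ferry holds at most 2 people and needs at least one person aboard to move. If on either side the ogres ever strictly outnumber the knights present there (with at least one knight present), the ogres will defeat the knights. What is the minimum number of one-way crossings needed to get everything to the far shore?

Counting alone: each trip to the far shore takes at most 2 across and each return brings at least 1 back, so after t trips out (and t−1 returns) at most 2t − (t−1) of the 11 are across; that first reaches 11 at t = 10, so at least 19 crossings are needed.
The plan below uses exactly 19 crossings, so it is optimal:
1. 2 ogres → the far shore.  (the near shore: 6K 3O; the far shore: 0K 2O)
2. 1 ogre ← the near shore.  (the near shore: 6K 4O; the far shore: 0K 1O)
3. 2 ogres → the far shore.  (the near shore: 6K 2O; the far shore: 0K 3O)
4. 1 ogre ← the near shore.  (the near shore: 6K 3O; the far shore: 0K 2O)
5. 2 knights → the far shore.  (the near shore: 4K 3O; the far shore: 2K 2O)
6. 1 ogre ← the near shore.  (the near shore: 4K 4O; the far shore: 2K 1O)
7. 1 knight and 1 ogre → the far shore.  (the near shore: 3K 3O; the far shore: 3K 2O)
8. 1 knight ← the near shore.  (the near shore: 4K 3O; the far shore: 2K 2O)
9. 1 knight and 1 ogre → the far shore.  (the near shore: 3K 2O; the far shore: 3K 3O)
10. 1 ogre ← the near shore.  (the near shore: 3K 3O; the far shore: 3K 2O)
11. 1 knight and 1 ogre → the far shore.  (the near shore: 2K 2O; the far shore: 4K 3O)
12. 1 knight ← the near shore.  (the near shore: 3K 2O; the far shore: 3K 3O)
13. 1 knight and 1 ogre → the far shore.  (the near shore: 2K 1O; the far shore: 4K 4O)
14. 1 ogre ← the near shore.  (the near shore: 2K 2O; the far shore: 4K 3O)
15. 1 knight and 1 ogre → the far shore.  (the near shore: 1K 1O; the far shore: 5K 4O)
16. 1 knight ← the near shore.  (the near shore: 2K 1O; the far shore: 4K 4O)
17. 1 knight and 1 ogre → the far shore.  (the near shore: 1K 0O; the far shore: 5K 5O)
18. 1 ogre ← the near shore.  (the near shore: 1K 1O; the far shore: 5K 4O)
19. 1 knight and 1 ogre → the far shore.  (the near shore: 0K 0O; the far shore: 6K 5O)

19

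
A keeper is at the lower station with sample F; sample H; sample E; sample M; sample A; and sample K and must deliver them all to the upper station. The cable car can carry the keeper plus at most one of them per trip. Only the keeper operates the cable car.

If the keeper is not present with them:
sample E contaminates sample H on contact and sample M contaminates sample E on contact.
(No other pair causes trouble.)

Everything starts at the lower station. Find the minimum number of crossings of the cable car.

Counting alone: the keeper can take at most 1 across per trip to the upper station, so moving all 6 needs at least 6 loaded trips out, with a return between consecutive ones — at least 11 crossings.
The safety rule pushes this higher. Following every safe sequence of crossings, the most of the 6 that can be at the upper station as the cable car arrives there on crossing 11 is 5 — never all 6.
So no plan with fewer than 13 crossings exists, and this one achieves 13:
1. Keeper goes to the upper station with sample E.  [the lower station: sample A, sample F, sample H, sample K, sample M | the upper station: sample E]
2. Keeper goes back to the lower station alone.  [the lower station: sample A, sample F, sample H, sample K, sample M | the upper station: sample E]
3. Keeper goes to the upper station with sample F.  [the lower station: sample A, sample H, sample K, sample M | the upper station: sample E, sample F]
4. Keeper goes back to the lower station alone.  [the lower station: sample A, sample H, sample K, sample M | the upper station: sample E, sample F]
5. Keeper goes to the upper station with sample H.  [the lower station: sample A, sample K, sample M | the upper station: sample E, sample F, sample H]
6. Keeper goes back to the lower station with sample E.  [the lower station: sample A, sample E, sample K, sample M | the upper station: sample F, sample H]
7. Keeper goes to the upper station with sample M.  [the lower station: sample A, sample E, sample K | the upper station: sample F, sample H, sample M]
8. Keeper goes back to the lower station alone.  [the lower station: sample A, sample E, sample K | the upper station: sample F, sample H, sample M]
9. Keeper goes to the upper station with sample A.  [the lower station: sample E, sample K | the upper station: sample A, sample F, sample H, sample M]
10. Keeper goes back to the lower station alone.  [the lower station: sample E, sample K | the upper station: sample A, sample F, sample H, sample M]
11. Keeper goes to the upper station with sample K.  [the lower station: sample E | the upper station: sample A, sample F, sample H, sample K, sample M]
12. Keeper goes back to the lower station alone.  [the lower station: sample E | the upper station: sample A, sample F, sample H, sample K, sample M]
13. Keeper goes to the upper station with sample E.  [the lower station: — | the upper station: sample A, sample E, sample F, sample H, sample K, sample M]

13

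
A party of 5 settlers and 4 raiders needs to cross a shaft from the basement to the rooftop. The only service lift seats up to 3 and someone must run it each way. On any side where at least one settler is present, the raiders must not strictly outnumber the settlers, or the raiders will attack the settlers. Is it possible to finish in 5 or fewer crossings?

No

Counting alone: each trip to the rooftop takes at most 3 across and each return brings at least 1 back, so after t trips out (and t−1 returns) at most 3t − (t−1) of the 9 are across; that first reaches 9 at t = 4, so at least 7 crossings are needed.
Since 5 < 7, 5 crossings cannot be enough. (The shortest complete plan in fact takes 7:)
1. 3 raiders → the rooftop.  (the basement: 5S 1R; the rooftop: 0S 3R)
2. 1 raider ← the basement.  (the basement: 5S 2R; the rooftop: 0S 2R)
3. 3 settlers → the rooftop.  (the basement: 2S 2R; the rooftop: 3S 2R)
4. 1 settler ← the basement.  (the basement: 3S 2R; the rooftop: 2S 2R)
5. 2 settlers and 1 raider → the rooftop.  (the basement: 1S 1R; the rooftop: 4S 3R)
6. 1 settler ← the basement.  (the basement: 2S 1R; the rooftop: 3S 3R)
7. 2 settlers and 1 raider → the rooftop.  (the basement: 0S 0R; the rooftop: 5S 4R)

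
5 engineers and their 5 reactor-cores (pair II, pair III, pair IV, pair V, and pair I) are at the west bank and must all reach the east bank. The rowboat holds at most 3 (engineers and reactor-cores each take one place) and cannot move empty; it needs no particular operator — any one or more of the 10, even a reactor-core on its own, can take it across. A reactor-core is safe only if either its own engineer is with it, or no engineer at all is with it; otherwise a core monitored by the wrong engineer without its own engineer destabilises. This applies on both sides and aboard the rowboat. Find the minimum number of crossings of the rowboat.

11

Counting alone: each trip to the east bank takes at most 3 across and each return brings at least 1 back, so after t trips out (and t−1 returns) at most 3t − (t−1) of the 10 are across; that first reaches 10 at t = 5, so at least 9 crossings are needed.
The safety rule pushes this higher. Following every safe sequence of crossings, the most of the 10 that can be at the east bank as the rowboat arrives there on crossing 9 is 9 — never all 10.
So no plan with fewer than 11 crossings exists, and this one achieves 11:
1. engineer II and reactor-core II cross → the east bank.
2. engineer II crosses ← the west bank.
3. reactor-core III, reactor-core IV, and reactor-core V cross → the east bank.
4. reactor-core II crosses ← the west bank.
5. engineer III, engineer IV, and engineer V cross → the east bank.
6. engineer III and reactor-core III cross ← the west bank.
7. engineer I, engineer II, and engineer III cross → the east bank.
8. reactor-core IV crosses ← the west bank.
9. reactor-core II and reactor-core III cross → the east bank.
10. reactor-core II crosses ← the west bank.
11. reactor-core I, reactor-core II, and reactor-core IV cross → the east bank.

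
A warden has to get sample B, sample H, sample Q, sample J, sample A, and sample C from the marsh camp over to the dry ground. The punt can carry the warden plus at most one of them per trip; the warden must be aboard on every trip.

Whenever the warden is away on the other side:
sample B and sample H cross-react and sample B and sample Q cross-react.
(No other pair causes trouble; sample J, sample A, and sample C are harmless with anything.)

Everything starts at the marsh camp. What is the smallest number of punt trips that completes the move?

Counting alone: the warden can take at most 1 across per trip to the dry ground, so moving all 6 needs at least 6 loaded trips out, with a return between consecutive ones — at least 11 crossings.
The safety rule pushes this higher. Following every safe sequence of crossings, the most of the 6 that can be at the dry ground as the punt arrives there on crossing 11 is 5 — never all 6.
So no plan with fewer than 13 crossings exists, and this one achieves 13:
1. Warden goes to the dry ground with sample B.  [the marsh camp: sample A, sample C, sample H, sample J, sample Q | the dry ground: sample B]
2. Warden goes back to the marsh camp alone.  [the marsh camp: sample A, sample C, sample H, sample J, sample Q | the dry ground: sample B]
3. Warden goes to the dry ground with sample H.  [the marsh camp: sample A, sample C, sample J, sample Q | the dry ground: sample B, sample H]
4. Warden goes back to the marsh camp with sample B.  [the marsh camp: sample A, sample B, sample C, sample J, sample Q | the dry ground: sample H]
5. Warden goes to the dry ground with sample Q.  [the marsh camp: sample A, sample B, sample C, sample J | the dry ground: sample H, sample Q]
6. Warden goes back to the marsh camp alone.  [the marsh camp: sample A, sample B, sample C, sample J | the dry ground: sample H, sample Q]
7. Warden goes to the dry ground with sample J.  [the marsh camp: sample A, sample B, sample C | the dry ground: sample H, sample J, sample Q]
8. Warden goes back to the marsh camp alone.  [the marsh camp: sample A, sample B, sample C | the dry ground: sample H, sample J, sample Q]
9. Warden goes to the dry ground with sample A.  [the marsh camp: sample B, sample C | the dry ground: sample A, sample H, sample J, sample Q]
10. Warden goes back to the marsh camp alone.  [the marsh camp: sample B, sample C | the dry ground: sample A, sample H, sample J, sample Q]
11. Warden goes to the dry ground with sample C.  [the marsh camp: sample B | the dry ground: sample A, sample C, sample H, sample J, sample Q]
12. Warden goes back to the marsh camp alone.  [the marsh camp: sample B | the dry ground: sample A, sample C, sample H, sample J, sample Q]
13. Warden goes to the dry ground with sample B.  [the marsh camp: — | the dry ground: sample A, sample B, sample C, sample H, sample J, sample Q]

13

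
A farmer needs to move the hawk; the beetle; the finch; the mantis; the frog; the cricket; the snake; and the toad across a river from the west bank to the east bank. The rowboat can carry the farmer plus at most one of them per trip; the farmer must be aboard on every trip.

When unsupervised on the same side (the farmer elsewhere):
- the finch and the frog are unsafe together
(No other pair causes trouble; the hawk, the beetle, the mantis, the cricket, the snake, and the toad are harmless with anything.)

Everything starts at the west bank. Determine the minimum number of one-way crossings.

15

Counting alone: the farmer can take at most 1 across per trip to the east bank, so moving all 8 needs at least 8 loaded trips out, with a return between consecutive ones — at least 15 crossings.
The plan below uses exactly 15 crossings, so it is optimal:
1. Farmer goes to the east bank with the finch.  [the west bank: the beetle, the cricket, the frog, the hawk, the mantis, the snake, the toad | the east bank: the finch]
2. Farmer goes back to the west bank alone.  [the west bank: the beetle, the cricket, the frog, the hawk, the mantis, the snake, the toad | the east bank: the finch]
3. Farmer goes to the east bank with the hawk.  [the west bank: the beetle, the cricket, the frog, the mantis, the snake, the toad | the east bank: the finch, the hawk]
4. Farmer goes back to the west bank alone.  [the west bank: the beetle, the cricket, the frog, the mantis, the snake, the toad | the east bank: the finch, the hawk]
5. Farmer goes to the east bank with the beetle.  [the west bank: the cricket, the frog, the mantis, the snake, the toad | the east bank: the beetle, the finch, the hawk]
6. Farmer goes back to the west bank alone.  [the west bank: the cricket, the frog, the mantis, the snake, the toad | the east bank: the beetle, the finch, the hawk]
7. Farmer goes to the east bank with the mantis.  [the west bank: the cricket, the frog, the snake, the toad | the east bank: the beetle, the finch, the hawk, the mantis]
8. Farmer goes back to the west bank alone.  [the west bank: the cricket, the frog, the snake, the toad | the east bank: the beetle, the finch, the hawk, the mantis]
9. Farmer goes to the east bank with the cricket.  [the west bank: the frog, the snake, the toad | the east bank: the beetle, the cricket, the finch, the hawk, the mantis]
10. Farmer goes back to the west bank alone.  [the west bank: the frog, the snake, the toad | the east bank: the beetle, the cricket, the finch, the hawk, the mantis]
11. Farmer goes to the east bank with the snake.  [the west bank: the frog, the toad | the east bank: the beetle, the cricket, the finch, the hawk, the mantis, the snake]
12. Farmer goes back to the west bank alone.  [the west bank: the frog, the toad | the east bank: the beetle, the cricket, the finch, the hawk, the mantis, the snake]
13. Farmer goes to the east bank with the toad.  [the west bank: the frog | the east bank: the beetle, the cricket, the finch, the hawk, the mantis, the snake, the toad]
14. Farmer goes back to the west bank alone.  [the west bank: the frog | the east bank: the beetle, the cricket, the finch, the hawk, the mantis, the snake, the toad]
15. Farmer goes to the east bank with the frog.  [the west bank: — | the east bank: the beetle, the cricket, the finch, the frog, the hawk, the mantis, the snake, the toad]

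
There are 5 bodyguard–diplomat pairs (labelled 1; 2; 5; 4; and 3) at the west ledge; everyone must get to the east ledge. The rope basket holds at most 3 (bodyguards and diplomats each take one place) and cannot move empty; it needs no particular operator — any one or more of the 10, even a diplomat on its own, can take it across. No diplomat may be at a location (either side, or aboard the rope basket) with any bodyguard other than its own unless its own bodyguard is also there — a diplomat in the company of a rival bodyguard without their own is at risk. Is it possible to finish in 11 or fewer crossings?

Yes

Yes — this plan uses 11 crossings (≤ 11):
1. bodyguard 1 and diplomat 1 cross → the east ledge.
2. bodyguard 1 crosses ← the west ledge.
3. diplomat 2, diplomat 4, and diplomat 5 cross → the east ledge.
4. diplomat 1 crosses ← the west ledge.
5. bodyguard 2, bodyguard 4, and bodyguard 5 cross → the east ledge.
6. bodyguard 2 and diplomat 2 cross ← the west ledge.
7. bodyguard 1, bodyguard 2, and bodyguard 3 cross → the east ledge.
8. diplomat 5 crosses ← the west ledge.
9. diplomat 1 and diplomat 2 cross → the east ledge.
10. diplomat 1 crosses ← the west ledge.
11. diplomat 1, diplomat 3, and diplomat 5 cross → the east ledge.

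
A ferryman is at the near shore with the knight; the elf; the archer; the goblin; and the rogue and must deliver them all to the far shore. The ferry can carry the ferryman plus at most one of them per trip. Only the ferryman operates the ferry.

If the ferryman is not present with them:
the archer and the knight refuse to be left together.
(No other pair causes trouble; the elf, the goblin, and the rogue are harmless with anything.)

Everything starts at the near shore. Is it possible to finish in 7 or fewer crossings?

No

Counting alone: the ferryman can take at most 1 across per trip to the far shore, so moving all 5 needs at least 5 loaded trips out, with a return between consecutive ones — at least 9 crossings.
Since 7 < 9, 7 crossings cannot be enough. (The shortest complete plan in fact takes 9:)
1. Ferryman goes to the far shore with the knight.  [the near shore: the archer, the elf, the goblin, the rogue | the far shore: the knight]
2. Ferryman goes back to the near shore alone.  [the near shore: the archer, the elf, the goblin, the rogue | the far shore: the knight]
3. Ferryman goes to the far shore with the elf.  [the near shore: the archer, the goblin, the rogue | the far shore: the elf, the knight]
4. Ferryman goes back to the near shore alone.  [the near shore: the archer, the goblin, the rogue | the far shore: the elf, the knight]
5. Ferryman goes to the far shore with the goblin.  [the near shore: the archer, the rogue | the far shore: the elf, the goblin, the knight]
6. Ferryman goes back to the near shore alone.  [the near shore: the archer, the rogue | the far shore: the elf, the goblin, the knight]
7. Ferryman goes to the far shore with the rogue.  [the near shore: the archer | the far shore: the elf, the goblin, the knight, the rogue]
8. Ferryman goes back to the near shore alone.  [the near shore: the archer | the far shore: the elf, the goblin, the knight, the rogue]
9. Ferryman goes to the far shore with the archer.  [the near shore: — | the far shore: the archer, the elf, the goblin, the knight, the rogue]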